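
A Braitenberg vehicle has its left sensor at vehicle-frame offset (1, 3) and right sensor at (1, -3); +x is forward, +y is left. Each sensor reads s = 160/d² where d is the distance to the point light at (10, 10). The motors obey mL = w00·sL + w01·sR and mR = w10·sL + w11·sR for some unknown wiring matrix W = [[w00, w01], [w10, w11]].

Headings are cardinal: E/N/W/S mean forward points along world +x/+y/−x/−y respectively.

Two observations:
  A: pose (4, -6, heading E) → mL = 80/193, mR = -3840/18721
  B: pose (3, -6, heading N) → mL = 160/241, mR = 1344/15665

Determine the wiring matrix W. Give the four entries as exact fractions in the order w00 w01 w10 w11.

obs A: pose=(4,-6,E) → sL=80/97, sR=80/193, mL=80/193, mR=-3840/18721
obs B: pose=(3,-6,N) → sL=32/65, sR=160/241, mL=160/241, mR=1344/15665
sensor matrix S = [[80/97, 80/193], [32/65, 160/241]]; det S = 20146176/58652893
solve [mL_A; mL_B] = S·[w00; w01] and [mR_A; mR_B] = S·[w10; w11]:
  w00 = 0, w01 = 1, w10 = -1/2, w11 = 1/2

0 1 -1/2 1/2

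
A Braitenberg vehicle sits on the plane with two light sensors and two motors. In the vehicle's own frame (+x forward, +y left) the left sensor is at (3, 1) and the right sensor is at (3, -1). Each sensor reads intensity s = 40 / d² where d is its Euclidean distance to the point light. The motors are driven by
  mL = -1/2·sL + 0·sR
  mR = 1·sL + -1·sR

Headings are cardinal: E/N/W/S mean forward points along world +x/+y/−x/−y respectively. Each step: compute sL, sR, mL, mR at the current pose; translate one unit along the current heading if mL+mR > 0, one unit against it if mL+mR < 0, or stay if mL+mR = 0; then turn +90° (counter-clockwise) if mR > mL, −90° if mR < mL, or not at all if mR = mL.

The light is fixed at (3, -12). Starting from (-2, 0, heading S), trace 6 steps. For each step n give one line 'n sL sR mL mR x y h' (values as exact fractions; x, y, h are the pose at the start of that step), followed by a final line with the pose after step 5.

0 40/97 40/117 -20/97 800/11349 -2 0 S
1 1/5 10/37 -1/10 -13/185 -2 1 E
2 8/61 40/281 -4/61 -192/17141 -3 1 N
3 20/101 4/25 -10/101 96/2525 -3 0 W
4 40/97 40/117 -20/97 800/11349 -2 0 S
5 1/5 10/37 -1/10 -13/185 -2 1 E
final -3 1 N

n=0: pose=(-2,0,S); sL=40/97, sR=40/117; mL=-20/97, mR=800/11349; mL+mR=-1540/11349 → advance -1; mR−mL=3140/11349 → turn +1·90°
n=1: pose=(-2,1,E); sL=1/5, sR=10/37; mL=-1/10, mR=-13/185; mL+mR=-63/370 → advance -1; mR−mL=11/370 → turn +1·90°
n=2: pose=(-3,1,N); sL=8/61, sR=40/281; mL=-4/61, mR=-192/17141; mL+mR=-1316/17141 → advance -1; mR−mL=932/17141 → turn +1·90°
n=3: pose=(-3,0,W); sL=20/101, sR=4/25; mL=-10/101, mR=96/2525; mL+mR=-154/2525 → advance -1; mR−mL=346/2525 → turn +1·90°
n=4: pose=(-2,0,S); sL=40/97, sR=40/117; mL=-20/97, mR=800/11349; mL+mR=-1540/11349 → advance -1; mR−mL=3140/11349 → turn +1·90°
n=5: pose=(-2,1,E); sL=1/5, sR=10/37; mL=-1/10, mR=-13/185; mL+mR=-63/370 → advance -1; mR−mL=11/370 → turn +1·90°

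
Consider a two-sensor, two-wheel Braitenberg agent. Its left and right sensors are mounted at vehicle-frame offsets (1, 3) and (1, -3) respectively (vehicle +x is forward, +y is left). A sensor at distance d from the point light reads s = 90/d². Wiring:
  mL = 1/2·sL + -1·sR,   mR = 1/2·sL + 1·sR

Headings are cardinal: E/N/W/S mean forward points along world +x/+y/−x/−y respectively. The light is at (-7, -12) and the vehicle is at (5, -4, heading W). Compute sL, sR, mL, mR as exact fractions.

left sensor world pos  = (4, -7); dL² = 146
right sensor world pos = (4, -1); dR² = 242
sL = 90/146 = 45/73
sR = 90/242 = 45/121
mL = 1/2·sL + -1·sR = -1125/17666
mR = 1/2·sL + 1·sR = 12015/17666

45/73 45/121 -1125/17666 12015/17666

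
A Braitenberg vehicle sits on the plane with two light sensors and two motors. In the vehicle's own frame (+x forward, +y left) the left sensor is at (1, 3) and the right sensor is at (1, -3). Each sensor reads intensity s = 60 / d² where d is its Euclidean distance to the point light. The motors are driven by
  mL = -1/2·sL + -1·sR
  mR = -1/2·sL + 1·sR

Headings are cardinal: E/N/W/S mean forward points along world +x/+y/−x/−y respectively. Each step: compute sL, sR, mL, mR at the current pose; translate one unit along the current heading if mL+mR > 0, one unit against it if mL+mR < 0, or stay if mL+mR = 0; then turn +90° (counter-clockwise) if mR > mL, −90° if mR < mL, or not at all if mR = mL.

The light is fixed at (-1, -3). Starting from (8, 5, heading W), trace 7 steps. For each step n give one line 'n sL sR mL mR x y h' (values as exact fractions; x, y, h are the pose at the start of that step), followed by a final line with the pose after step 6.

0 60/89 12/37 -2178/3293 -42/3293 8 5 W
1 30/109 30/49 -4005/5341 2535/5341 9 5 S
2 12/53 60/157 -4122/8321 2238/8321 9 6 E
3 15/34 15/61 -1935/4148 105/4148 8 6 N
4 60/89 12/37 -2178/3293 -42/3293 8 5 W
5 30/109 30/49 -4005/5341 2535/5341 9 5 S
6 12/53 60/157 -4122/8321 2238/8321 9 6 E
final 8 6 N

n=0: pose=(8,5,W); sL=60/89, sR=12/37; mL=-2178/3293, mR=-42/3293; mL+mR=-60/89 → advance -1; mR−mL=24/37 → turn +1·90°
n=1: pose=(9,5,S); sL=30/109, sR=30/49; mL=-4005/5341, mR=2535/5341; mL+mR=-30/109 → advance -1; mR−mL=60/49 → turn +1·90°
n=2: pose=(9,6,E); sL=12/53, sR=60/157; mL=-4122/8321, mR=2238/8321; mL+mR=-12/53 → advance -1; mR−mL=120/157 → turn +1·90°
n=3: pose=(8,6,N); sL=15/34, sR=15/61; mL=-1935/4148, mR=105/4148; mL+mR=-15/34 → advance -1; mR−mL=30/61 → turn +1·90°
n=4: pose=(8,5,W); sL=60/89, sR=12/37; mL=-2178/3293, mR=-42/3293; mL+mR=-60/89 → advance -1; mR−mL=24/37 → turn +1·90°
n=5: pose=(9,5,S); sL=30/109, sR=30/49; mL=-4005/5341, mR=2535/5341; mL+mR=-30/109 → advance -1; mR−mL=60/49 → turn +1·90°
n=6: pose=(9,6,E); sL=12/53, sR=60/157; mL=-4122/8321, mR=2238/8321; mL+mR=-12/53 → advance -1; mR−mL=120/157 → turn +1·90°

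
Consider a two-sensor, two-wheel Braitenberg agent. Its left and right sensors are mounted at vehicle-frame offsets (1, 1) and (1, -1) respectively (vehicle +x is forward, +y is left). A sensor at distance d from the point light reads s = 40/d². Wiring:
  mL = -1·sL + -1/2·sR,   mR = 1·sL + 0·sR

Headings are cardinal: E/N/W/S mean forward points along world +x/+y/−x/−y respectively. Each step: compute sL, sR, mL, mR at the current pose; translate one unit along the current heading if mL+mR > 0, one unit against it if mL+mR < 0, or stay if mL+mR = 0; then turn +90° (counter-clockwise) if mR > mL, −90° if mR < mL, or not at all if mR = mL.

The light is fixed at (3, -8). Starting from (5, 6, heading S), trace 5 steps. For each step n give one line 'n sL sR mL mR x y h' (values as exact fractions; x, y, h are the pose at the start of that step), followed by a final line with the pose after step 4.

n=0: pose=(5,6,S); sL=20/89, sR=4/17; mL=-518/1513, mR=20/89; mL+mR=-2/17 → advance -1; mR−mL=858/1513 → turn +1·90°
n=1: pose=(5,7,E); sL=8/53, sR=8/41; mL=-540/2173, mR=8/53; mL+mR=-4/41 → advance -1; mR−mL=868/2173 → turn +1·90°
n=2: pose=(4,7,N); sL=5/32, sR=2/13; mL=-97/416, mR=5/32; mL+mR=-1/13 → advance -1; mR−mL=81/208 → turn +1·90°
n=3: pose=(4,6,W); sL=40/169, sR=8/45; mL=-2476/7605, mR=40/169; mL+mR=-4/45 → advance -1; mR−mL=4276/7605 → turn +1·90°
n=4: pose=(5,6,S); sL=20/89, sR=4/17; mL=-518/1513, mR=20/89; mL+mR=-2/17 → advance -1; mR−mL=858/1513 → turn +1·90°

0 20/89 4/17 -518/1513 20/89 5 6 S
1 8/53 8/41 -540/2173 8/53 5 7 E
2 5/32 2/13 -97/416 5/32 4 7 N
3 40/169 8/45 -2476/7605 40/169 4 6 W
4 20/89 4/17 -518/1513 20/89 5 6 S
final 5 7 E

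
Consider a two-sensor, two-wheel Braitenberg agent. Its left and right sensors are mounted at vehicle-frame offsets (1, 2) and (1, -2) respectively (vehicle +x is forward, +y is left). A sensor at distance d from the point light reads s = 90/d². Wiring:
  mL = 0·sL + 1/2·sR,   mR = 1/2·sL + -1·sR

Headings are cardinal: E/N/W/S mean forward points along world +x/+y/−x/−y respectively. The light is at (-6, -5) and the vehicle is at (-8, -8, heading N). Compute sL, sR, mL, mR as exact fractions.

9/2 45/2 45/4 -81/4

left sensor world pos  = (-10, -7); dL² = 20
right sensor world pos = (-6, -7); dR² = 4
sL = 90/20 = 9/2
sR = 90/4 = 45/2
mL = 0·sL + 1/2·sR = 45/4
mR = 1/2·sL + -1·sR = -81/4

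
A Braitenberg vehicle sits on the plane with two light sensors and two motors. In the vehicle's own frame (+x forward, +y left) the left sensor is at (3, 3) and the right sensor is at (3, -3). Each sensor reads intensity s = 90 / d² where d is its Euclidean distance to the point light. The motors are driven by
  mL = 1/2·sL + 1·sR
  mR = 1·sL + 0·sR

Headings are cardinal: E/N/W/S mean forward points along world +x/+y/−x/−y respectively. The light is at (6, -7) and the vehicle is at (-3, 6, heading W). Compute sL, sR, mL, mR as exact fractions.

45/122 9/40 999/2440 45/122

left sensor world pos  = (-6, 3); dL² = 244
right sensor world pos = (-6, 9); dR² = 400
sL = 90/244 = 45/122
sR = 90/400 = 9/40
mL = 1/2·sL + 1·sR = 999/2440
mR = 1·sL + 0·sR = 45/122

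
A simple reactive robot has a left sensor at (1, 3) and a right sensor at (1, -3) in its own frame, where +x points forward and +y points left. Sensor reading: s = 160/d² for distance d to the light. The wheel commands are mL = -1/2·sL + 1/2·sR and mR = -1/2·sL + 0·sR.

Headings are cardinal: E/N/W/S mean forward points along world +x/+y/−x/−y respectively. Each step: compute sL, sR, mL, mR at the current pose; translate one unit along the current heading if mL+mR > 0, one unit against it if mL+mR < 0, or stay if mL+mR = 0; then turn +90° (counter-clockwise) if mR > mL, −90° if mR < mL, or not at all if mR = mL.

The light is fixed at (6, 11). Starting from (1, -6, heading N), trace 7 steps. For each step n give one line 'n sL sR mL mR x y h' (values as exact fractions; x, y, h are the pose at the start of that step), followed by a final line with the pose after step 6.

n=0: pose=(1,-6,N); sL=1/2, sR=8/13; mL=3/52, mR=-1/4; mL+mR=-5/26 → advance -1; mR−mL=-4/13 → turn -1·90°
n=1: pose=(1,-7,E); sL=160/241, sR=160/457; mL=-17280/110137, mR=-80/241; mL+mR=-53840/110137 → advance -1; mR−mL=-80/457 → turn -1·90°
n=2: pose=(0,-7,S); sL=16/37, sR=80/221; mL=-288/8177, mR=-8/37; mL+mR=-2056/8177 → advance -1; mR−mL=-40/221 → turn -1·90°
n=3: pose=(0,-6,W); sL=160/449, sR=32/49; mL=3264/22001, mR=-80/449; mL+mR=-656/22001 → advance -1; mR−mL=-16/49 → turn -1·90°
n=4: pose=(1,-6,N); sL=1/2, sR=8/13; mL=3/52, mR=-1/4; mL+mR=-5/26 → advance -1; mR−mL=-4/13 → turn -1·90°
n=5: pose=(1,-7,E); sL=160/241, sR=160/457; mL=-17280/110137, mR=-80/241; mL+mR=-53840/110137 → advance -1; mR−mL=-80/457 → turn -1·90°
n=6: pose=(0,-7,S); sL=16/37, sR=80/221; mL=-288/8177, mR=-8/37; mL+mR=-2056/8177 → advance -1; mR−mL=-40/221 → turn -1·90°

0 1/2 8/13 3/52 -1/4 1 -6 N
1 160/241 160/457 -17280/110137 -80/241 1 -7 E
2 16/37 80/221 -288/8177 -8/37 0 -7 S
3 160/449 32/49 3264/22001 -80/449 0 -6 W
4 1/2 8/13 3/52 -1/4 1 -6 N
5 160/241 160/457 -17280/110137 -80/241 1 -7 E
6 16/37 80/221 -288/8177 -8/37 0 -7 S
final 0 -6 W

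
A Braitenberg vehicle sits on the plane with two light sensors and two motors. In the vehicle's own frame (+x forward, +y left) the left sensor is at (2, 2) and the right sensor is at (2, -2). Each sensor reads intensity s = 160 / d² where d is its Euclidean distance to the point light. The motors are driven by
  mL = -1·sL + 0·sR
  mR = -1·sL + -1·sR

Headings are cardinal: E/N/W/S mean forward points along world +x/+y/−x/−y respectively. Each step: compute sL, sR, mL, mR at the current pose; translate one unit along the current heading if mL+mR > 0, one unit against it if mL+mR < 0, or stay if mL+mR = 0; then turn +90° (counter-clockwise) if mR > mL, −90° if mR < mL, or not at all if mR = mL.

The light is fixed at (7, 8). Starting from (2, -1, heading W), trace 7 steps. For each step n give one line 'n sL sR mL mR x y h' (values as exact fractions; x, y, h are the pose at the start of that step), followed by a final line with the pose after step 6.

n=0: pose=(2,-1,W); sL=16/17, sR=80/49; mL=-16/17, mR=-2144/833; mL+mR=-2928/833 → advance -1; mR−mL=-80/49 → turn -1·90°
n=1: pose=(3,-1,N); sL=32/17, sR=160/53; mL=-32/17, mR=-4416/901; mL+mR=-6112/901 → advance -1; mR−mL=-160/53 → turn -1·90°
n=2: pose=(3,-2,E); sL=40/17, sR=40/37; mL=-40/17, mR=-2160/629; mL+mR=-3640/629 → advance -1; mR−mL=-40/37 → turn -1·90°
n=3: pose=(2,-2,S); sL=160/153, sR=160/193; mL=-160/153, mR=-55360/29529; mL+mR=-86240/29529 → advance -1; mR−mL=-160/193 → turn -1·90°
n=4: pose=(2,-1,W); sL=16/17, sR=80/49; mL=-16/17, mR=-2144/833; mL+mR=-2928/833 → advance -1; mR−mL=-80/49 → turn -1·90°
n=5: pose=(3,-1,N); sL=32/17, sR=160/53; mL=-32/17, mR=-4416/901; mL+mR=-6112/901 → advance -1; mR−mL=-160/53 → turn -1·90°
n=6: pose=(3,-2,E); sL=40/17, sR=40/37; mL=-40/17, mR=-2160/629; mL+mR=-3640/629 → advance -1; mR−mL=-40/37 → turn -1·90°

0 16/17 80/49 -16/17 -2144/833 2 -1 W
1 32/17 160/53 -32/17 -4416/901 3 -1 N
2 40/17 40/37 -40/17 -2160/629 3 -2 E
3 160/153 160/193 -160/153 -55360/29529 2 -2 S
4 16/17 80/49 -16/17 -2144/833 2 -1 W
5 32/17 160/53 -32/17 -4416/901 3 -1 N
6 40/17 40/37 -40/17 -2160/629 3 -2 E
final 2 -2 S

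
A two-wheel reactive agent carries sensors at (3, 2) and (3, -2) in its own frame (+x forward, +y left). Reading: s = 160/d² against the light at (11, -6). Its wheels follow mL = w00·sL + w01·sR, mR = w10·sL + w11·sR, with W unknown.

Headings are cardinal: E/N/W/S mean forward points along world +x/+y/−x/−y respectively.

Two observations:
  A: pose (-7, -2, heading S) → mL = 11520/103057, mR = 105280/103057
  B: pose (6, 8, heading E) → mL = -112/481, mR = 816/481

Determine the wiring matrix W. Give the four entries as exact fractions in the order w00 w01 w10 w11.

1/2 -1/2 1 1

obs A: pose=(-7,-2,S) → sL=160/257, sR=160/401, mL=11520/103057, mR=105280/103057
obs B: pose=(6,8,E) → sL=8/13, sR=40/37, mL=-112/481, mR=816/481
sensor matrix S = [[160/257, 160/401], [8/13, 40/37]]; det S = 21191680/49570417
solve [mL_A; mL_B] = S·[w00; w01] and [mR_A; mR_B] = S·[w10; w11]:
  w00 = 1/2, w01 = -1/2, w10 = 1, w11 = 1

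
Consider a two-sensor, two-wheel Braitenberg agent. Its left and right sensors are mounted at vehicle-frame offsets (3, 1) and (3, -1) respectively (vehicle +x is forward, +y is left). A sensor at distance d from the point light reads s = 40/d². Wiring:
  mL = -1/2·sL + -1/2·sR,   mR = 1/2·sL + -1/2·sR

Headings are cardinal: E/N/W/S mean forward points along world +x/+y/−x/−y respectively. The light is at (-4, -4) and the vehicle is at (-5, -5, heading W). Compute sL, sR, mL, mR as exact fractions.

2 5/2 -9/4 -1/4

left sensor world pos  = (-8, -6); dL² = 20
right sensor world pos = (-8, -4); dR² = 16
sL = 40/20 = 2
sR = 40/16 = 5/2
mL = -1/2·sL + -1/2·sR = -9/4
mR = 1/2·sL + -1/2·sR = -1/4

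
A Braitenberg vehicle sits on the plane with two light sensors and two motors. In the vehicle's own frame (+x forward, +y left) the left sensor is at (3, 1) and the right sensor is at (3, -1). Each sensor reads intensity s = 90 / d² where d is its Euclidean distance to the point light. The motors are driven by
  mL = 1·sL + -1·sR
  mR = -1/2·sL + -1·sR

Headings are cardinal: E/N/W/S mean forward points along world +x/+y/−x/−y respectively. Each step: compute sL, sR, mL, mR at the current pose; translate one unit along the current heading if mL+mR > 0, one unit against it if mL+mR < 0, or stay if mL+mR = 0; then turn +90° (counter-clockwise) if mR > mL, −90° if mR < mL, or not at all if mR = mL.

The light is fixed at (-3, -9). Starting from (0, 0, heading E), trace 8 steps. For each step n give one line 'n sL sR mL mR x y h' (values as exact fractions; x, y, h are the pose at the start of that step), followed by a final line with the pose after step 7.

0 45/68 9/10 -81/340 -837/680 0 0 E
1 2 90/37 -16/37 -127/37 -1 0 S
2 45/41 45/61 900/2501 -6435/5002 -1 1 W
3 90/173 18/37 216/6401 -4779/6401 0 1 N
4 45/68 9/10 -81/340 -837/680 0 0 E
5 2 90/37 -16/37 -127/37 -1 0 S
6 45/41 45/61 900/2501 -6435/5002 -1 1 W
7 90/173 18/37 216/6401 -4779/6401 0 1 N
final 0 0 E

n=0: pose=(0,0,E); sL=45/68, sR=9/10; mL=-81/340, mR=-837/680; mL+mR=-999/680 → advance -1; mR−mL=-135/136 → turn -1·90°
n=1: pose=(-1,0,S); sL=2, sR=90/37; mL=-16/37, mR=-127/37; mL+mR=-143/37 → advance -1; mR−mL=-3 → turn -1·90°
n=2: pose=(-1,1,W); sL=45/41, sR=45/61; mL=900/2501, mR=-6435/5002; mL+mR=-4635/5002 → advance -1; mR−mL=-135/82 → turn -1·90°
n=3: pose=(0,1,N); sL=90/173, sR=18/37; mL=216/6401, mR=-4779/6401; mL+mR=-4563/6401 → advance -1; mR−mL=-135/173 → turn -1·90°
n=4: pose=(0,0,E); sL=45/68, sR=9/10; mL=-81/340, mR=-837/680; mL+mR=-999/680 → advance -1; mR−mL=-135/136 → turn -1·90°
n=5: pose=(-1,0,S); sL=2, sR=90/37; mL=-16/37, mR=-127/37; mL+mR=-143/37 → advance -1; mR−mL=-3 → turn -1·90°
n=6: pose=(-1,1,W); sL=45/41, sR=45/61; mL=900/2501, mR=-6435/5002; mL+mR=-4635/5002 → advance -1; mR−mL=-135/82 → turn -1·90°
n=7: pose=(0,1,N); sL=90/173, sR=18/37; mL=216/6401, mR=-4779/6401; mL+mR=-4563/6401 → advance -1; mR−mL=-135/173 → turn -1·90°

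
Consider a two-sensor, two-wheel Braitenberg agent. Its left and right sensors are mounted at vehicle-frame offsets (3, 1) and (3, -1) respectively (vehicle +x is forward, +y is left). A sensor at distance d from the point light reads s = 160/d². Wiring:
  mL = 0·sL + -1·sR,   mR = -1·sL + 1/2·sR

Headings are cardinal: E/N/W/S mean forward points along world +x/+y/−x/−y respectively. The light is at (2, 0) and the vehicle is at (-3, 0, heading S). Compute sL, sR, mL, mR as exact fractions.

left sensor world pos  = (-2, -3); dL² = 25
right sensor world pos = (-4, -3); dR² = 45
sL = 160/25 = 32/5
sR = 160/45 = 32/9
mL = 0·sL + -1·sR = -32/9
mR = -1·sL + 1/2·sR = -208/45

32/5 32/9 -32/9 -208/45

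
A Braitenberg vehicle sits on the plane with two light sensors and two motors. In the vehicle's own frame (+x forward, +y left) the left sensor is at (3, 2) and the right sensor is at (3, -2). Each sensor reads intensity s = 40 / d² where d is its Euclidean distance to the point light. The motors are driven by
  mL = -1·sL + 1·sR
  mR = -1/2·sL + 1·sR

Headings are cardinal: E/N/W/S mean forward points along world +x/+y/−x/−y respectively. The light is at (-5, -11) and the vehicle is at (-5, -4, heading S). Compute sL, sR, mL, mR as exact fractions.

2 2 0 1

left sensor world pos  = (-3, -7); dL² = 20
right sensor world pos = (-7, -7); dR² = 20
sL = 40/20 = 2
sR = 40/20 = 2
mL = -1·sL + 1·sR = 0
mR = -1/2·sL + 1·sR = 1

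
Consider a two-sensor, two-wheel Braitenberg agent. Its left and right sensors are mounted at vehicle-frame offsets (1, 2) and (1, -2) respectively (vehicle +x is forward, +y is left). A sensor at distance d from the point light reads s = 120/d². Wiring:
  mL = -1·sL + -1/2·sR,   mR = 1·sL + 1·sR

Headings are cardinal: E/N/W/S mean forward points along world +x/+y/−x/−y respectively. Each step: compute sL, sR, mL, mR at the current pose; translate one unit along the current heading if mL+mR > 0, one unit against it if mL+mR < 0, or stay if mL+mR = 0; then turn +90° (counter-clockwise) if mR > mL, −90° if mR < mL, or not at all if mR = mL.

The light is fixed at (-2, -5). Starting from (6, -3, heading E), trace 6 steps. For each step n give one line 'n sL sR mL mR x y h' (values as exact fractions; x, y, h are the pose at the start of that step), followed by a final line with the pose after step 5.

n=0: pose=(6,-3,E); sL=120/97, sR=40/27; mL=-5180/2619, mR=7120/2619; mL+mR=20/27 → advance +1; mR−mL=4100/873 → turn +1·90°
n=1: pose=(7,-3,N); sL=60/29, sR=12/13; mL=-954/377, mR=1128/377; mL+mR=6/13 → advance +1; mR−mL=2082/377 → turn +1·90°
n=2: pose=(7,-2,W); sL=24/13, sR=120/89; mL=-2916/1157, mR=3696/1157; mL+mR=60/89 → advance +1; mR−mL=6612/1157 → turn +1·90°
n=3: pose=(6,-2,S); sL=15/13, sR=3; mL=-69/26, mR=54/13; mL+mR=3/2 → advance +1; mR−mL=177/26 → turn +1·90°
n=4: pose=(6,-3,E); sL=120/97, sR=40/27; mL=-5180/2619, mR=7120/2619; mL+mR=20/27 → advance +1; mR−mL=4100/873 → turn +1·90°
n=5: pose=(7,-3,N); sL=60/29, sR=12/13; mL=-954/377, mR=1128/377; mL+mR=6/13 → advance +1; mR−mL=2082/377 → turn +1·90°

0 120/97 40/27 -5180/2619 7120/2619 6 -3 E
1 60/29 12/13 -954/377 1128/377 7 -3 N
2 24/13 120/89 -2916/1157 3696/1157 7 -2 W
3 15/13 3 -69/26 54/13 6 -2 S
4 120/97 40/27 -5180/2619 7120/2619 6 -3 E
5 60/29 12/13 -954/377 1128/377 7 -3 N
final 7 -2 W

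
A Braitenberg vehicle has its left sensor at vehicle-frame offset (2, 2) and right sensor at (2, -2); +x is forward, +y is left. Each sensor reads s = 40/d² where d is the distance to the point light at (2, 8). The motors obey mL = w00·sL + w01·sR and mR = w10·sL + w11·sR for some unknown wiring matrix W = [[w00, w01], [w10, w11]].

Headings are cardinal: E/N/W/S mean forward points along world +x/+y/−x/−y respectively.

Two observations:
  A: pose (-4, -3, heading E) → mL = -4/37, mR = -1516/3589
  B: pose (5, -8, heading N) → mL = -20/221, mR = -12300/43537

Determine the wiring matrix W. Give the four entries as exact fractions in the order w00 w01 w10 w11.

0 -1/2 -1/2 -1

obs A: pose=(-4,-3,E) → sL=40/97, sR=8/37, mL=-4/37, mR=-1516/3589
obs B: pose=(5,-8,N) → sL=40/197, sR=40/221, mL=-20/221, mR=-12300/43537
sensor matrix S = [[40/97, 8/37], [40/197, 40/221]]; det S = 4802560/156254293
solve [mL_A; mL_B] = S·[w00; w01] and [mR_A; mR_B] = S·[w10; w11]:
  w00 = 0, w01 = -1/2, w10 = -1/2, w11 = -1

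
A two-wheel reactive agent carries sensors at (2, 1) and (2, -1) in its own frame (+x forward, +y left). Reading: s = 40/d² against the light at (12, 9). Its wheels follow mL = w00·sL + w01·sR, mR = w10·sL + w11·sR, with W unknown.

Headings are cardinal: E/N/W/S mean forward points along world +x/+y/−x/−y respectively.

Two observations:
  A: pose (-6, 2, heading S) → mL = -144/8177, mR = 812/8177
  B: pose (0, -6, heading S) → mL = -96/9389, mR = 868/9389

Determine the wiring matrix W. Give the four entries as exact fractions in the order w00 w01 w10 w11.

-1 1 1/2 1/2

obs A: pose=(-6,2,S) → sL=4/37, sR=20/221, mL=-144/8177, mR=812/8177
obs B: pose=(0,-6,S) → sL=4/41, sR=20/229, mL=-96/9389, mR=868/9389
sensor matrix S = [[4/37, 20/221], [4/41, 20/229]]; det S = 47040/76773853
solve [mL_A; mL_B] = S·[w00; w01] and [mR_A; mR_B] = S·[w10; w11]:
  w00 = -1, w01 = 1, w10 = 1/2, w11 = 1/2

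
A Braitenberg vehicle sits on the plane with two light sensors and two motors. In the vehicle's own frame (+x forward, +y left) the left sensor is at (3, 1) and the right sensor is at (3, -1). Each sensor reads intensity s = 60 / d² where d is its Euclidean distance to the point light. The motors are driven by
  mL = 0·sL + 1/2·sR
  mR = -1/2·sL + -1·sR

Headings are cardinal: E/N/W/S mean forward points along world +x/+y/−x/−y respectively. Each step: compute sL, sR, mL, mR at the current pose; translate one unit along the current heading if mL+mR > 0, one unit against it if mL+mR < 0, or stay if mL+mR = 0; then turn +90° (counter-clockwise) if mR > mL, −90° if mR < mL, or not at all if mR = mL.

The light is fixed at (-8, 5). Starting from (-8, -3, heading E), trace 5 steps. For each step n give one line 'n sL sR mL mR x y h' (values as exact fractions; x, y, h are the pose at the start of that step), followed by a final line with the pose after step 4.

0 30/29 2/3 1/3 -103/87 -8 -3 E
1 60/121 12/25 6/25 -2202/3025 -9 -3 S
2 3/4 15/13 15/26 -159/104 -9 -2 W
3 60/17 60/17 30/17 -90/17 -8 -2 N
4 30/29 2/3 1/3 -103/87 -8 -3 E
final -9 -3 S

n=0: pose=(-8,-3,E); sL=30/29, sR=2/3; mL=1/3, mR=-103/87; mL+mR=-74/87 → advance -1; mR−mL=-44/29 → turn -1·90°
n=1: pose=(-9,-3,S); sL=60/121, sR=12/25; mL=6/25, mR=-2202/3025; mL+mR=-1476/3025 → advance -1; mR−mL=-2928/3025 → turn -1·90°
n=2: pose=(-9,-2,W); sL=3/4, sR=15/13; mL=15/26, mR=-159/104; mL+mR=-99/104 → advance -1; mR−mL=-219/104 → turn -1·90°
n=3: pose=(-8,-2,N); sL=60/17, sR=60/17; mL=30/17, mR=-90/17; mL+mR=-60/17 → advance -1; mR−mL=-120/17 → turn -1·90°
n=4: pose=(-8,-3,E); sL=30/29, sR=2/3; mL=1/3, mR=-103/87; mL+mR=-74/87 → advance -1; mR−mL=-44/29 → turn -1·90°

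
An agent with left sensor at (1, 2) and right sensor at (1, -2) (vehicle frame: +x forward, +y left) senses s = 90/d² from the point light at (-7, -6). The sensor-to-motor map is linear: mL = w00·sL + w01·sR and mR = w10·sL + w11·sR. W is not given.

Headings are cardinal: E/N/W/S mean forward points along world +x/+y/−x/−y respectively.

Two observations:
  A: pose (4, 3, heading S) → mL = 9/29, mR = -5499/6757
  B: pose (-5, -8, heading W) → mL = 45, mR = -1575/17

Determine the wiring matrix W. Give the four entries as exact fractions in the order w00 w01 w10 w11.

0 1/2 -1/2 -1

obs A: pose=(4,3,S) → sL=90/233, sR=18/29, mL=9/29, mR=-5499/6757
obs B: pose=(-5,-8,W) → sL=90/17, sR=90, mL=45, mR=-1575/17
sensor matrix S = [[90/233, 18/29], [90/17, 90]]; det S = 3615840/114869
solve [mL_A; mL_B] = S·[w00; w01] and [mR_A; mR_B] = S·[w10; w11]:
  w00 = 0, w01 = 1/2, w10 = -1/2, w11 = -1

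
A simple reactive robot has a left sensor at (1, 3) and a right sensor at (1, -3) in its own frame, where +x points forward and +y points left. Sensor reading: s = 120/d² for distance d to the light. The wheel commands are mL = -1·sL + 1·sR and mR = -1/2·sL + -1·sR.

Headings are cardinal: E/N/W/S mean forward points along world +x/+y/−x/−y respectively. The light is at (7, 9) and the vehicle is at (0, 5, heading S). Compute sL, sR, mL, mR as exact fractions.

120/41 24/25 -2016/1025 -2484/1025

left sensor world pos  = (3, 4); dL² = 41
right sensor world pos = (-3, 4); dR² = 125
sL = 120/41 = 120/41
sR = 120/125 = 24/25
mL = -1·sL + 1·sR = -2016/1025
mR = -1/2·sL + -1·sR = -2484/1025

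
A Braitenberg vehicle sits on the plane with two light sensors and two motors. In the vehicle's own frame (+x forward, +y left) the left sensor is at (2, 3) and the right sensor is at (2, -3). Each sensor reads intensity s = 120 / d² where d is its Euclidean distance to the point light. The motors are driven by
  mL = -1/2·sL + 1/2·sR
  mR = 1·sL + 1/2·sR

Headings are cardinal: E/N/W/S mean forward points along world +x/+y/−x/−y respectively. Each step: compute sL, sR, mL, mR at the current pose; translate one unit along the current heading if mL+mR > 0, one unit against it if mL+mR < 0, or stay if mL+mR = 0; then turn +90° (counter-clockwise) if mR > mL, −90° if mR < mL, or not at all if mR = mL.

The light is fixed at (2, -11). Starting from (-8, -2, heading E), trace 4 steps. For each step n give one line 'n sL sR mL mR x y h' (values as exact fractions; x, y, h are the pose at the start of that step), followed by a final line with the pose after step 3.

n=0: pose=(-8,-2,E); sL=15/26, sR=6/5; mL=81/260, mR=153/130; mL+mR=387/260 → advance +1; mR−mL=45/52 → turn +1·90°
n=1: pose=(-7,-2,N); sL=24/53, sR=120/157; mL=1296/8321, mR=6948/8321; mL+mR=8244/8321 → advance +1; mR−mL=36/53 → turn +1·90°
n=2: pose=(-7,-1,W); sL=12/17, sR=12/29; mL=-72/493, mR=450/493; mL+mR=378/493 → advance +1; mR−mL=18/17 → turn +1·90°
n=3: pose=(-8,-1,S); sL=120/113, sR=120/233; mL=-7200/26329, mR=34740/26329; mL+mR=27540/26329 → advance +1; mR−mL=180/113 → turn +1·90°

0 15/26 6/5 81/260 153/130 -8 -2 E
1 24/53 120/157 1296/8321 6948/8321 -7 -2 N
2 12/17 12/29 -72/493 450/493 -7 -1 W
3 120/113 120/233 -7200/26329 34740/26329 -8 -1 S
final -8 -2 E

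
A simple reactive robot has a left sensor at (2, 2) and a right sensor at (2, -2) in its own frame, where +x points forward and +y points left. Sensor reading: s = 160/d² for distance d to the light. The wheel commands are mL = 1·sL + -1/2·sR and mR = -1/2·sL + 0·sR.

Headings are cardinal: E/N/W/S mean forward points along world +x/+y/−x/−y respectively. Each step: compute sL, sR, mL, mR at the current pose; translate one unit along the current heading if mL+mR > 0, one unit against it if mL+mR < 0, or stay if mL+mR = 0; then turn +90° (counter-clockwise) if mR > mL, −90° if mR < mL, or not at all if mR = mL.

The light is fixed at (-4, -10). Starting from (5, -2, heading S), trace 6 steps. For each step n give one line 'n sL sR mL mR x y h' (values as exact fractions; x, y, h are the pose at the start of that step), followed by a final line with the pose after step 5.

0 160/157 32/17 208/2669 -80/157 5 -2 S
1 80/49 16/17 968/833 -40/49 5 -1 W
2 160/157 160/221 22800/34697 -80/157 4 -1 N
3 40/61 40/41 420/2501 -20/61 4 0 E
4 32/29 160/89 528/2581 -16/29 3 0 S
5 80/53 80/97 5640/5141 -40/53 3 1 W
final 2 1 N

n=0: pose=(5,-2,S); sL=160/157, sR=32/17; mL=208/2669, mR=-80/157; mL+mR=-1152/2669 → advance -1; mR−mL=-1568/2669 → turn -1·90°
n=1: pose=(5,-1,W); sL=80/49, sR=16/17; mL=968/833, mR=-40/49; mL+mR=288/833 → advance +1; mR−mL=-1648/833 → turn -1·90°
n=2: pose=(4,-1,N); sL=160/157, sR=160/221; mL=22800/34697, mR=-80/157; mL+mR=5120/34697 → advance +1; mR−mL=-40480/34697 → turn -1·90°
n=3: pose=(4,0,E); sL=40/61, sR=40/41; mL=420/2501, mR=-20/61; mL+mR=-400/2501 → advance -1; mR−mL=-1240/2501 → turn -1·90°
n=4: pose=(3,0,S); sL=32/29, sR=160/89; mL=528/2581, mR=-16/29; mL+mR=-896/2581 → advance -1; mR−mL=-1952/2581 → turn -1·90°
n=5: pose=(3,1,W); sL=80/53, sR=80/97; mL=5640/5141, mR=-40/53; mL+mR=1760/5141 → advance +1; mR−mL=-9520/5141 → turn -1·90°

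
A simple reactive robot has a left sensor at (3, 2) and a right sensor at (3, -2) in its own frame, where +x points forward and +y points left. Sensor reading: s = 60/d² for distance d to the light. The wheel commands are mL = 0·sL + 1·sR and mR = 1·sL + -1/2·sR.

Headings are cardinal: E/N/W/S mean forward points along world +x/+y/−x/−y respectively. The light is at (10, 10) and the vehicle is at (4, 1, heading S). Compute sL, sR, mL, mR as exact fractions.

3/8 15/52 15/52 3/13

left sensor world pos  = (6, -2); dL² = 160
right sensor world pos = (2, -2); dR² = 208
sL = 60/160 = 3/8
sR = 60/208 = 15/52
mL = 0·sL + 1·sR = 15/52
mR = 1·sL + -1/2·sR = 3/13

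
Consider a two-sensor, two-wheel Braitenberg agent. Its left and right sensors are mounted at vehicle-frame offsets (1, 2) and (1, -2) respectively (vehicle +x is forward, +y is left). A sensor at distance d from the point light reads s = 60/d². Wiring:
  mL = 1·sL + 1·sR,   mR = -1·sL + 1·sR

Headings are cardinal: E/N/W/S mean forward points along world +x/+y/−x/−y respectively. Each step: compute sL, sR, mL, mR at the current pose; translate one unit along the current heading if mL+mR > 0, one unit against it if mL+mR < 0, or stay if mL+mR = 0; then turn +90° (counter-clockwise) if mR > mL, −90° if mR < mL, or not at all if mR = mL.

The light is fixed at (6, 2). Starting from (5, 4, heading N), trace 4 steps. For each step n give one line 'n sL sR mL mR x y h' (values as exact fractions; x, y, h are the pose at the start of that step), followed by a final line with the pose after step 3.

0 10/3 6 28/3 8/3 5 4 N
1 12/5 60 312/5 288/5 5 5 E
2 15/2 15/2 15 0 6 5 S
3 60 60/17 1080/17 -960/17 6 4 W
final 5 4 N

n=0: pose=(5,4,N); sL=10/3, sR=6; mL=28/3, mR=8/3; mL+mR=12 → advance +1; mR−mL=-20/3 → turn -1·90°
n=1: pose=(5,5,E); sL=12/5, sR=60; mL=312/5, mR=288/5; mL+mR=120 → advance +1; mR−mL=-24/5 → turn -1·90°
n=2: pose=(6,5,S); sL=15/2, sR=15/2; mL=15, mR=0; mL+mR=15 → advance +1; mR−mL=-15 → turn -1·90°
n=3: pose=(6,4,W); sL=60, sR=60/17; mL=1080/17, mR=-960/17; mL+mR=120/17 → advance +1; mR−mL=-120 → turn -1·90°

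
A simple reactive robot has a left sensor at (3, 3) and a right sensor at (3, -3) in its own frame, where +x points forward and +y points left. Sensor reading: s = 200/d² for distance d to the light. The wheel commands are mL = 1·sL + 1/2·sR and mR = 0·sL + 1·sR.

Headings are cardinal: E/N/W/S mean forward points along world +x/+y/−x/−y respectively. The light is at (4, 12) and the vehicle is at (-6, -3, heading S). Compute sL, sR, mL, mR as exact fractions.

left sensor world pos  = (-3, -6); dL² = 373
right sensor world pos = (-9, -6); dR² = 493
sL = 200/373 = 200/373
sR = 200/493 = 200/493
mL = 1·sL + 1/2·sR = 135900/183889
mR = 0·sL + 1·sR = 200/493

200/373 200/493 135900/183889 200/493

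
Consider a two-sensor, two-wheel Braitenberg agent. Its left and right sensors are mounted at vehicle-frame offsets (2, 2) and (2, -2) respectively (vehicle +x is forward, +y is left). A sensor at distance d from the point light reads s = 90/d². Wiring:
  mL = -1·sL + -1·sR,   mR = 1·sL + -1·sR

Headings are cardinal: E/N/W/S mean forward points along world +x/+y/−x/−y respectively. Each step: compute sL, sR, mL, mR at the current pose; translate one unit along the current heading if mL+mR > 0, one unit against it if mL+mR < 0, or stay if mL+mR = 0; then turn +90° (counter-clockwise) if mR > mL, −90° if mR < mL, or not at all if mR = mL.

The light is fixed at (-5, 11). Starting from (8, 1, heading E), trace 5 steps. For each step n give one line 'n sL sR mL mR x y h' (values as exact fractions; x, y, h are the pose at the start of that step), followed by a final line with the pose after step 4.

n=0: pose=(8,1,E); sL=90/289, sR=10/41; mL=-6580/11849, mR=800/11849; mL+mR=-20/41 → advance -1; mR−mL=180/289 → turn +1·90°
n=1: pose=(7,1,N); sL=45/82, sR=9/26; mL=-477/533, mR=108/533; mL+mR=-9/13 → advance -1; mR−mL=45/41 → turn +1·90°
n=2: pose=(7,0,W); sL=90/269, sR=90/181; mL=-40500/48689, mR=-7920/48689; mL+mR=-180/181 → advance -1; mR−mL=180/269 → turn +1·90°
n=3: pose=(8,0,S); sL=45/197, sR=9/29; mL=-3078/5713, mR=-468/5713; mL+mR=-18/29 → advance -1; mR−mL=90/197 → turn +1·90°
n=4: pose=(8,1,E); sL=90/289, sR=10/41; mL=-6580/11849, mR=800/11849; mL+mR=-20/41 → advance -1; mR−mL=180/289 → turn +1·90°

0 90/289 10/41 -6580/11849 800/11849 8 1 E
1 45/82 9/26 -477/533 108/533 7 1 N
2 90/269 90/181 -40500/48689 -7920/48689 7 0 W
3 45/197 9/29 -3078/5713 -468/5713 8 0 S
4 90/289 10/41 -6580/11849 800/11849 8 1 E
final 7 1 N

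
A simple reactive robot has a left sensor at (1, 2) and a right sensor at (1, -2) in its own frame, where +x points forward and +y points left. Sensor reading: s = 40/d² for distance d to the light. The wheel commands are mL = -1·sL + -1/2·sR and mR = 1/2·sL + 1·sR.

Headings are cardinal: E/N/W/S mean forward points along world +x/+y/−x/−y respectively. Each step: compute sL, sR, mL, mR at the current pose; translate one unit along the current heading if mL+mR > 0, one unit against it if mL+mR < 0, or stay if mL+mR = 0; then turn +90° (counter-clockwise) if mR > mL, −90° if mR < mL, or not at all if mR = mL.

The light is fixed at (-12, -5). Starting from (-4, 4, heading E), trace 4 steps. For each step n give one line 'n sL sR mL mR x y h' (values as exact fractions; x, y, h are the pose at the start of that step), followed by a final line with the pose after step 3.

n=0: pose=(-4,4,E); sL=20/101, sR=4/13; mL=-462/1313, mR=534/1313; mL+mR=72/1313 → advance +1; mR−mL=996/1313 → turn +1·90°
n=1: pose=(-3,4,N); sL=40/149, sR=40/221; mL=-11820/32929, mR=10380/32929; mL+mR=-1440/32929 → advance -1; mR−mL=22200/32929 → turn +1·90°
n=2: pose=(-3,3,W); sL=2/5, sR=10/41; mL=-107/205, mR=91/205; mL+mR=-16/205 → advance -1; mR−mL=198/205 → turn +1·90°
n=3: pose=(-2,3,S); sL=40/193, sR=40/113; mL=-8380/21809, mR=9980/21809; mL+mR=1600/21809 → advance +1; mR−mL=18360/21809 → turn +1·90°

0 20/101 4/13 -462/1313 534/1313 -4 4 E
1 40/149 40/221 -11820/32929 10380/32929 -3 4 N
2 2/5 10/41 -107/205 91/205 -3 3 W
3 40/193 40/113 -8380/21809 9980/21809 -2 3 S
final -2 2 E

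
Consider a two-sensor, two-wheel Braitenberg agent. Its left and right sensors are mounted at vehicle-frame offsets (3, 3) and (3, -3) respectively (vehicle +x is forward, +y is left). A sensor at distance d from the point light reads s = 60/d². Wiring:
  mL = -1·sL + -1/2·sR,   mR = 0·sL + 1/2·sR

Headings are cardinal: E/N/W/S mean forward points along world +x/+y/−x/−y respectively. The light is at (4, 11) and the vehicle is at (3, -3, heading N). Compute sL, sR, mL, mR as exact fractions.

left sensor world pos  = (0, 0); dL² = 137
right sensor world pos = (6, 0); dR² = 125
sL = 60/137 = 60/137
sR = 60/125 = 12/25
mL = -1·sL + -1/2·sR = -2322/3425
mR = 0·sL + 1/2·sR = 6/25

60/137 12/25 -2322/3425 6/25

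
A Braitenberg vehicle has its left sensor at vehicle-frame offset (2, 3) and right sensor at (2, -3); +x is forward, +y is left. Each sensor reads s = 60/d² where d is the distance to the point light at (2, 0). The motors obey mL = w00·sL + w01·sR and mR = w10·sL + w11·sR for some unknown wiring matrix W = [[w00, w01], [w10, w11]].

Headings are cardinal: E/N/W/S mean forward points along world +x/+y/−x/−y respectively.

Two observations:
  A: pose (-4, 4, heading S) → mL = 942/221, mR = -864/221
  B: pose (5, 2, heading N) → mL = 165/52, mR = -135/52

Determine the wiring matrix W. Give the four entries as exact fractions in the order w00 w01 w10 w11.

1 -1/2 -1 1

obs A: pose=(-4,4,S) → sL=60/13, sR=12/17, mL=942/221, mR=-864/221
obs B: pose=(5,2,N) → sL=15/4, sR=15/13, mL=165/52, mR=-135/52
sensor matrix S = [[60/13, 12/17], [15/4, 15/13]]; det S = 7695/2873
solve [mL_A; mL_B] = S·[w00; w01] and [mR_A; mR_B] = S·[w10; w11]:
  w00 = 1, w01 = -1/2, w10 = -1, w11 = 1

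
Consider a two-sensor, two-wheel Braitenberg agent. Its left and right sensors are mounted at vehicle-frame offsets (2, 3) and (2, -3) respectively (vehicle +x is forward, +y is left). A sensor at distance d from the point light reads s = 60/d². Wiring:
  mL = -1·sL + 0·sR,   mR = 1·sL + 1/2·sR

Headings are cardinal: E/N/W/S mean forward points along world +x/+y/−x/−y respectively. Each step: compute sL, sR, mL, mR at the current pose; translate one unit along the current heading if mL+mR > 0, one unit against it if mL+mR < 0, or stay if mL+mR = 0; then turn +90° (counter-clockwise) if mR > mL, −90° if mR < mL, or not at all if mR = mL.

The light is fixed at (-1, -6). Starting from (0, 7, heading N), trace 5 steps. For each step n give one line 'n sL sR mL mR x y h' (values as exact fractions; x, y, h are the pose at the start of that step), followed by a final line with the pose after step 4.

0 60/229 60/241 -60/229 21330/55189 0 7 N
1 30/61 6/29 -30/61 1053/1769 0 8 W
2 20/51 20/51 -20/51 10/17 -1 8 S
3 3/13 15/26 -3/13 27/52 -1 7 E
4 60/229 60/241 -60/229 21330/55189 0 7 N
final 0 8 W

n=0: pose=(0,7,N); sL=60/229, sR=60/241; mL=-60/229, mR=21330/55189; mL+mR=30/241 → advance +1; mR−mL=35790/55189 → turn +1·90°
n=1: pose=(0,8,W); sL=30/61, sR=6/29; mL=-30/61, mR=1053/1769; mL+mR=3/29 → advance +1; mR−mL=1923/1769 → turn +1·90°
n=2: pose=(-1,8,S); sL=20/51, sR=20/51; mL=-20/51, mR=10/17; mL+mR=10/51 → advance +1; mR−mL=50/51 → turn +1·90°
n=3: pose=(-1,7,E); sL=3/13, sR=15/26; mL=-3/13, mR=27/52; mL+mR=15/52 → advance +1; mR−mL=3/4 → turn +1·90°
n=4: pose=(0,7,N); sL=60/229, sR=60/241; mL=-60/229, mR=21330/55189; mL+mR=30/241 → advance +1; mR−mL=35790/55189 → turn +1·90°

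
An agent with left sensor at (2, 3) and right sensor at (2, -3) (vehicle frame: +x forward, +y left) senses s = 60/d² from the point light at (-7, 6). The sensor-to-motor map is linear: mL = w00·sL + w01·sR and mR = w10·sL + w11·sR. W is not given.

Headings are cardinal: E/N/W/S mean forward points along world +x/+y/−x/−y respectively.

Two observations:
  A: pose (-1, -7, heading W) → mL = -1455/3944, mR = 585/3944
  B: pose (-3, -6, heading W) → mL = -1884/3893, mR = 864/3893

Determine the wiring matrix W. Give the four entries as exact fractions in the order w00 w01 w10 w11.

-1/2 -1/2 -1/2 1/2

obs A: pose=(-1,-7,W) → sL=15/68, sR=15/29, mL=-1455/3944, mR=585/3944
obs B: pose=(-3,-6,W) → sL=60/229, sR=12/17, mL=-1884/3893, mR=864/3893
sensor matrix S = [[15/68, 15/29], [60/229, 12/17]]; det S = 38745/1919249
solve [mL_A; mL_B] = S·[w00; w01] and [mR_A; mR_B] = S·[w10; w11]:
  w00 = -1/2, w01 = -1/2, w10 = -1/2, w11 = 1/2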